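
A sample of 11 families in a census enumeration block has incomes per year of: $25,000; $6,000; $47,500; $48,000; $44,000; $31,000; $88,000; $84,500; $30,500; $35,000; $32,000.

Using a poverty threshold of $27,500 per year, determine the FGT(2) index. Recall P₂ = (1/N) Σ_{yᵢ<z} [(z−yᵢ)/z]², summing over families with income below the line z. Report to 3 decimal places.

0.056

Below z: $6,000, $25,000 (q = 2 of N = 11).
Relative gaps: (27500−6000)/27500 = 0.7818; (27500−25000)/27500 = 0.0909.
Squared: 0.6112; 0.0083.
Sum = 0.619504; P₂ = 0.619504 / 11 = 0.056.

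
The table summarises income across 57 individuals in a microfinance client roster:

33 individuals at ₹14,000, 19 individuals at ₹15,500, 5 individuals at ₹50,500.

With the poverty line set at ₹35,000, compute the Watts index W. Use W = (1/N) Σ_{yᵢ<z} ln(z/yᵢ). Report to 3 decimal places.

0.802

Below z: 33×₹14,000, 19×₹15,500 (q = 52 of N = 57).
ln(z/y) terms: ln(35000/14000) = 0.9163 (×33); ln(35000/15500) = 0.8145 (×19).
W = 45.713247 / 57 = 0.802.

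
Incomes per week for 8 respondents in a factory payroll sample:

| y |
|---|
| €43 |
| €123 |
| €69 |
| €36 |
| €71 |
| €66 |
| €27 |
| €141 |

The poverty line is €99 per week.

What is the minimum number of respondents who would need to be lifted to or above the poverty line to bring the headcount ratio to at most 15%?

6 of the 8 respondents are poor, so H = 6/8 = 0.750.
A headcount ratio of at most 15% allows at most ⌊0.15 × 8⌋ = 1 poor respondents.
So at least 6 − 1 = 5 must be lifted.

5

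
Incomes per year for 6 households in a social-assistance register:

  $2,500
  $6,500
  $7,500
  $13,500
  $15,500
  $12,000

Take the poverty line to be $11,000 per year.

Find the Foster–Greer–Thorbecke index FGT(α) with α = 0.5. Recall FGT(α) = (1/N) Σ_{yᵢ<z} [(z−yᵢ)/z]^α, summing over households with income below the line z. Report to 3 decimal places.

0.347

Below z: $2,500, $6,500, $7,500 (q = 3 of N = 6).
Gap ratios (z−y)/z: (11000−2500)/11000 = 0.7727; (11000−6500)/11000 = 0.4091; (11000−7500)/11000 = 0.3182.
Raised to α = 0.5: 0.87905; 0.63960; 0.56408.
Sum = 2.082727; FGT(0.5) = 2.082727 / 6 = 0.347.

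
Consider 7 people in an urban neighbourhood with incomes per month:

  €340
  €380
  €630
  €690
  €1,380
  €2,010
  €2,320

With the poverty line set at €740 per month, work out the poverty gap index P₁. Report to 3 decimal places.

Incomes under z: €340, €380, €630, €690 (q = 4 of N = 7).
Shortfall ratios: (740−340)/740 = 0.5405; (740−380)/740 = 0.4865; (740−630)/740 = 0.1486; (740−690)/740 = 0.0676.
Σ = 1.243243. Dividing by the full population N = 7 gives P₁ = 0.178.

0.178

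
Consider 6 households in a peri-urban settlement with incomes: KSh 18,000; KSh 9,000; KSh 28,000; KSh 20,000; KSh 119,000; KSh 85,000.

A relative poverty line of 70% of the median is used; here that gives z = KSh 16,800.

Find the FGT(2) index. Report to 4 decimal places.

0.0359

Below z: KSh 9,000 (q = 1 of N = 6).
Gap ratios (z−y)/z: (16800−9000)/16800 = 0.4643.
Squared: 0.2156.
Sum = 0.215561; P₂ = 0.215561 / 6 = 0.0359.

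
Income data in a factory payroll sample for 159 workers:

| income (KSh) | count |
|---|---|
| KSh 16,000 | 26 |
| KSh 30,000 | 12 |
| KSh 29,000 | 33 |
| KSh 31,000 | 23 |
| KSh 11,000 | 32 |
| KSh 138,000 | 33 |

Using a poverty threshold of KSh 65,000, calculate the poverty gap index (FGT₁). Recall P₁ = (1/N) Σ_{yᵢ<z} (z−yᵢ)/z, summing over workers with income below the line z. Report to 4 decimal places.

Below z: 32×KSh 11,000, 26×KSh 16,000, 33×KSh 29,000, 12×KSh 30,000, 23×KSh 31,000 (q = 126 of N = 159).
Gap ratios (z−y)/z: (65000−11000)/65000 = 0.8308 (×32); (65000−16000)/65000 = 0.7538 (×26); (65000−29000)/65000 = 0.5538 (×33); (65000−30000)/65000 = 0.5385 (×12); (65000−31000)/65000 = 0.5231 (×23).
Sum of shortfalls = 82.953846; P₁ averages over all N: 82.953846 / 159 = 0.5217.

0.5217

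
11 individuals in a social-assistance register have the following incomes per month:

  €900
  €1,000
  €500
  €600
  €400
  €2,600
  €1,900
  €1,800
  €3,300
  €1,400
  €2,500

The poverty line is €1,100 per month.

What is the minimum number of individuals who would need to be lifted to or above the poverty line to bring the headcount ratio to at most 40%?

1

5 of the 11 individuals are poor, so H = 5/11 = 0.455.
A headcount ratio of at most 40% allows at most ⌊0.40 × 11⌋ = 4 poor individuals.
So at least 5 − 4 = 1 must be lifted.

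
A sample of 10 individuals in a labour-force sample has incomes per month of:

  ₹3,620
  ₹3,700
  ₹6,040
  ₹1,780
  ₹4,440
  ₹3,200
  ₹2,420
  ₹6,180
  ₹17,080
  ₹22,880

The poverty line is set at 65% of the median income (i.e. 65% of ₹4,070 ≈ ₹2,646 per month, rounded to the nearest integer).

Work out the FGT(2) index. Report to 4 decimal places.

0.0114

Incomes under z: ₹1,780, ₹2,420 (q = 2 of N = 10).
Gap ratios (z−y)/z: (2646−1780)/2646 = 0.3273; (2646−2420)/2646 = 0.0854.
Squared: 0.1071; 0.0073.
Sum = 0.114412; P₂ = 0.114412 / 10 = 0.0114.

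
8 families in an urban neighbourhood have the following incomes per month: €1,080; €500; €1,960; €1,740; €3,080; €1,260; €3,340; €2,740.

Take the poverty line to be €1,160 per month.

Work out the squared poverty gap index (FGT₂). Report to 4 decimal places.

Below the line: €500, €1,080 (q = 2 of N = 8).
Relative gaps: (1160−500)/1160 = 0.5690; (1160−1080)/1160 = 0.0690.
Squared: 0.3237; 0.0048.
Sum = 0.328478; P₂ = 0.328478 / 8 = 0.0411.

0.0411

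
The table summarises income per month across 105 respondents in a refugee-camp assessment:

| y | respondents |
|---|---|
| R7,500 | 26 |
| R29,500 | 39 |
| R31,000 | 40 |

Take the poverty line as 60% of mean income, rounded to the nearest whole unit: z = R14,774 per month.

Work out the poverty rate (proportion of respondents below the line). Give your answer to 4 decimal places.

26 of the 105 respondents have income below R14,774.
H = 26/105 = 0.2476.

0.2476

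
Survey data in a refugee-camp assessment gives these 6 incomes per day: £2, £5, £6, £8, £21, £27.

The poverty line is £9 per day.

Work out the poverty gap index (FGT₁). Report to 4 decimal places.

0.2778

Poor units: £2, £5, £6, £8 (q = 4 of N = 6).
Normalized shortfalls: (9−2)/9 = 0.7778; (9−5)/9 = 0.4444; (9−6)/9 = 0.3333; (9−8)/9 = 0.1111.
Σ = 1.666667. Dividing by the full population N = 6 gives P₁ = 0.2778.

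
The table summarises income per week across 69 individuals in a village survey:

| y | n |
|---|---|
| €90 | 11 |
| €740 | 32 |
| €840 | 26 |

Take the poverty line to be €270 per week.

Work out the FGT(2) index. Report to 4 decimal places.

Incomes under z: 11×€90 (q = 11 of N = 69).
Normalized shortfalls: (270−90)/270 = 0.6667 (×11).
Squared: 0.4444 (×11).
Sum = 4.888889; P₂ = 4.888889 / 69 = 0.0709.

0.0709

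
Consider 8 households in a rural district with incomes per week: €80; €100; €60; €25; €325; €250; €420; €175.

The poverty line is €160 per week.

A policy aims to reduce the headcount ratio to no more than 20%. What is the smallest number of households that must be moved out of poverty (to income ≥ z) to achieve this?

3

4 of the 8 households are poor, so H = 4/8 = 0.500.
A headcount ratio of at most 20% allows at most ⌊0.20 × 8⌋ = 1 poor households.
So at least 4 − 1 = 3 must be lifted.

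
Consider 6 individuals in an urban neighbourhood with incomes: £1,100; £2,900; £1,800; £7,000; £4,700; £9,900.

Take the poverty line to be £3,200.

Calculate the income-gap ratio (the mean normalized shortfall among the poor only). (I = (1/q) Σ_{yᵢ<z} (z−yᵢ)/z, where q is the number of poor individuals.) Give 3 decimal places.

Below the line: £1,100, £1,800, £2,900 (q = 3 of N = 6).
Relative gaps: 0.6562, 0.4375, 0.0938; sum = 1.187500.
I averages over the q = 3 poor units only: 1.187500 / 3 = 0.396.

0.396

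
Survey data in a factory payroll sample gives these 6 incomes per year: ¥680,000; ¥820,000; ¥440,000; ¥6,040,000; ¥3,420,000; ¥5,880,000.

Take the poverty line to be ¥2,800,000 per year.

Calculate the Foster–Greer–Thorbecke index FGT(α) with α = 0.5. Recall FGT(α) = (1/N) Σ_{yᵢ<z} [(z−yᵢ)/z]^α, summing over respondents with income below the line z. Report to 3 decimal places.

0.438

Below z: ¥440,000, ¥680,000, ¥820,000 (q = 3 of N = 6).
Gap ratios (z−y)/z: (2800000−440000)/2800000 = 0.8429; (2800000−680000)/2800000 = 0.7571; (2800000−820000)/2800000 = 0.7071.
Raised to α = 0.5: 0.91807; 0.87014; 0.84092.
Sum = 2.629130; FGT(0.5) = 2.629130 / 6 = 0.438.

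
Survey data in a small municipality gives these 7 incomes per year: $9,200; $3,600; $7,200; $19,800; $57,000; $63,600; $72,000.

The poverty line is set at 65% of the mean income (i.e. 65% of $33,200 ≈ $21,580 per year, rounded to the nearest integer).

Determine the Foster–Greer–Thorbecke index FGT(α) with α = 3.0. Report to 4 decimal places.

0.1519

Below the line: $3,600, $7,200, $9,200, $19,800 (q = 4 of N = 7).
Normalized shortfalls: (21580−3600)/21580 = 0.8332; (21580−7200)/21580 = 0.6664; (21580−9200)/21580 = 0.5737; (21580−19800)/21580 = 0.0825.
Raised to α = 3.0: 0.57838; 0.29588; 0.18880; 0.00056.
Sum = 1.063630; FGT(3.0) = 1.063630 / 7 = 0.1519.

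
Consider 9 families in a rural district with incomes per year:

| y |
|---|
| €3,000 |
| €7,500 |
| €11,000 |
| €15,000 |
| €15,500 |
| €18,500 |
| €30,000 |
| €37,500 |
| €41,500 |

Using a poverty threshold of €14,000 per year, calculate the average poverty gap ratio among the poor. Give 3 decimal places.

Poor units: €3,000, €7,500, €11,000 (q = 3 of N = 9).
Relative gaps: 0.7857, 0.4643, 0.2143; sum = 1.464286.
I averages over the q = 3 poor units only: 1.464286 / 3 = 0.488.

0.488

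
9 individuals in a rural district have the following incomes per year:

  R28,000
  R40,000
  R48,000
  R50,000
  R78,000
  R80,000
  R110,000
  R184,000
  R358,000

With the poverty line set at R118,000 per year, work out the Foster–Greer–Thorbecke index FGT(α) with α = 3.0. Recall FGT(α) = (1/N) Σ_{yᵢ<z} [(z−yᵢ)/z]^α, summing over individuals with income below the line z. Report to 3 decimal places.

Below z: R28,000, R40,000, R48,000, R50,000, R78,000, R80,000, R110,000 (q = 7 of N = 9).
Relative gaps: (118000−28000)/118000 = 0.7627; (118000−40000)/118000 = 0.6610; (118000−48000)/118000 = 0.5932; (118000−50000)/118000 = 0.5763; (118000−78000)/118000 = 0.3390; (118000−80000)/118000 = 0.3220; (118000−110000)/118000 = 0.0678.
Raised to α = 3.0: 0.44369; 0.28883; 0.20876; 0.19137; 0.03895; 0.03340; 0.00031.
Sum = 1.205313; FGT(3.0) = 1.205313 / 9 = 0.134.

0.134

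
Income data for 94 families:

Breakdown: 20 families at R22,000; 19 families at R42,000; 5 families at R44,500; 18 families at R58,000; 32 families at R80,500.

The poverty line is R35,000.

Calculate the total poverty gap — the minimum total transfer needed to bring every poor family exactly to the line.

R260,000

Below z: 20×R22,000 (q = 20 of N = 94).
Individual gaps: 20×(35000−22000) = 260000.
Aggregate gap = R260,000.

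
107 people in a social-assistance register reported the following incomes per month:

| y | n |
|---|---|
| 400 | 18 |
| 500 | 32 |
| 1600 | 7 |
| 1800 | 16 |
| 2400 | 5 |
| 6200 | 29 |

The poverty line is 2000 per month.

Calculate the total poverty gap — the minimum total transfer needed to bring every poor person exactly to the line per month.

Incomes under z: 18×400, 32×500, 7×1600, 16×1800 (q = 73 of N = 107).
Individual gaps: 18×(2000−400) = 28800; 32×(2000−500) = 48000; 7×(2000−1600) = 2800; 16×(2000−1800) = 3200.
Aggregate gap = 82800.

82800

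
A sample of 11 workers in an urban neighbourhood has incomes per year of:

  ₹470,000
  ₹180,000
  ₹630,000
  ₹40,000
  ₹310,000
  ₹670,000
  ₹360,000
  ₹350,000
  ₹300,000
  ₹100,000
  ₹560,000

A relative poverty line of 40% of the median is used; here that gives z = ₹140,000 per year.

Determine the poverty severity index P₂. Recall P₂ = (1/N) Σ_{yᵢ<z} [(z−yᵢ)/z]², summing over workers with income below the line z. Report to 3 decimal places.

Below z: ₹40,000, ₹100,000 (q = 2 of N = 11).
Shortfall ratios: (140000−40000)/140000 = 0.7143; (140000−100000)/140000 = 0.2857.
Squared: 0.5102; 0.0816.
Sum = 0.591837; P₂ = 0.591837 / 11 = 0.054.

0.054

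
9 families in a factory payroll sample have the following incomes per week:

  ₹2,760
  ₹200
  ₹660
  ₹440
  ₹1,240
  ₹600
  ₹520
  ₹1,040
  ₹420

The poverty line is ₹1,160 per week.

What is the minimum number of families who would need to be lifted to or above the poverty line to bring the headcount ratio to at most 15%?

Currently q = 7 of N = 9 are below the line (H = 0.778).
A headcount ratio of at most 15% allows at most ⌊0.15 × 9⌋ = 1 poor families.
So at least 7 − 1 = 6 must be lifted.

6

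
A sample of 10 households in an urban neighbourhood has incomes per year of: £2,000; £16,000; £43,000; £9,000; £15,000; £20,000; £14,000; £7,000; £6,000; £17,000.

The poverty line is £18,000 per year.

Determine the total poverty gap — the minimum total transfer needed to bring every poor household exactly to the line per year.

Poor units: £2,000, £6,000, £7,000, £9,000, £14,000, £15,000, £16,000, £17,000 (q = 8 of N = 10).
Individual gaps: 18000−2000 = 16000; 18000−6000 = 12000; 18000−7000 = 11000; 18000−9000 = 9000; 18000−14000 = 4000; 18000−15000 = 3000; 18000−16000 = 2000; 18000−17000 = 1000.
Aggregate gap = £58,000.

£58,000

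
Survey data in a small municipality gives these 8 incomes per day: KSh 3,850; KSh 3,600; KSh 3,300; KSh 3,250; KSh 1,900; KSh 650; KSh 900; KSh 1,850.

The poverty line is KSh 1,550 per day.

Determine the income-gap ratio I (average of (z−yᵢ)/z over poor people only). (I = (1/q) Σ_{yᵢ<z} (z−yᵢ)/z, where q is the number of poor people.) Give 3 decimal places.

0.500

Below z: KSh 650, KSh 900 (q = 2 of N = 8).
Shortfall ratios (z−y)/z: 0.5806, 0.4194; sum = 1.000000.
I averages over the q = 2 poor units only: 1.000000 / 2 = 0.500.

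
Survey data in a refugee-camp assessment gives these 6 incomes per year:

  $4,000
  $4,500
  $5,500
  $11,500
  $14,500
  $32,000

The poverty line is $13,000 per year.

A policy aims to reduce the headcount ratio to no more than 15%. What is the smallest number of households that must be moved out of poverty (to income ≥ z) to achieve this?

4

Currently q = 4 of N = 6 are below the line (H = 0.667).
A headcount ratio of at most 15% allows at most ⌊0.15 × 6⌋ = 0 poor households.
So at least 4 − 0 = 4 must be lifted.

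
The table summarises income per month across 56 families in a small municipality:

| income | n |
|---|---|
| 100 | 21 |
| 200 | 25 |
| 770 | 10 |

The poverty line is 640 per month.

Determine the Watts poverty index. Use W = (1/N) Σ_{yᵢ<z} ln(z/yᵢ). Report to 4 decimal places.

Below the line: 21×100, 25×200 (q = 46 of N = 56).
Log gaps: ln(640/100) = 1.8563 (×21); ln(640/200) = 1.1632 (×25).
W = 68.061028 / 56 = 1.2154.

1.2154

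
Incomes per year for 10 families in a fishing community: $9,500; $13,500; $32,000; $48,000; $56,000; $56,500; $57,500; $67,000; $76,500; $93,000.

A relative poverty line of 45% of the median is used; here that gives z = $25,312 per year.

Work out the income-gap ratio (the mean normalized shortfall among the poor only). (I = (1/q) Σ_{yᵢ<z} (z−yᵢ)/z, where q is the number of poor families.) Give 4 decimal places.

Poor units: $9,500, $13,500 (q = 2 of N = 10).
Relative gaps: 0.6247, 0.4667; sum = 1.091340.
I averages over the q = 2 poor units only: 1.091340 / 2 = 0.5457.

0.5457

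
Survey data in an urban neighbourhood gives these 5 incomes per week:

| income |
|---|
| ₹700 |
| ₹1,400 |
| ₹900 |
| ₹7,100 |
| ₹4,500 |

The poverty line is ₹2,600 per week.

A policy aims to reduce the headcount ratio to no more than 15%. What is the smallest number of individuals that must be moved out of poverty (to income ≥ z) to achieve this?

3 of the 5 individuals are poor, so H = 3/5 = 0.600.
A headcount ratio of at most 15% allows at most ⌊0.15 × 5⌋ = 0 poor individuals.
So at least 3 − 0 = 3 must be lifted.

3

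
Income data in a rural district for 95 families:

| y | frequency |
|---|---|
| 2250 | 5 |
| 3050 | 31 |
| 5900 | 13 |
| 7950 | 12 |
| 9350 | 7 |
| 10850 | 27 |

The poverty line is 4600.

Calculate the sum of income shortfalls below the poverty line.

59800

Below z: 5×2250, 31×3050 (q = 36 of N = 95).
Individual gaps: 5×(4600−2250) = 11750; 31×(4600−3050) = 48050.
Aggregate gap = 59800.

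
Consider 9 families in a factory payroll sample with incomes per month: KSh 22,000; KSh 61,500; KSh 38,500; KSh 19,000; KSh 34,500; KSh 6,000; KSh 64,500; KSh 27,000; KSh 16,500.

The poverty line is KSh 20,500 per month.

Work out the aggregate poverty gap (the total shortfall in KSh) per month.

KSh 20,000

Below z: KSh 6,000, KSh 16,500, KSh 19,000 (q = 3 of N = 9).
Individual gaps: 20500−6000 = 14500; 20500−16500 = 4000; 20500−19000 = 1500.
Aggregate gap = KSh 20,000.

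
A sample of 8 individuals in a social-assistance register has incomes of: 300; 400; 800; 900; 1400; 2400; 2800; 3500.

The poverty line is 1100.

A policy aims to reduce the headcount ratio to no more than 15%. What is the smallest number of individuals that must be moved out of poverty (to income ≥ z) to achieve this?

4 of the 8 individuals are poor, so H = 4/8 = 0.500.
A headcount ratio of at most 15% allows at most ⌊0.15 × 8⌋ = 1 poor individuals.
So at least 4 − 1 = 3 must be lifted.

3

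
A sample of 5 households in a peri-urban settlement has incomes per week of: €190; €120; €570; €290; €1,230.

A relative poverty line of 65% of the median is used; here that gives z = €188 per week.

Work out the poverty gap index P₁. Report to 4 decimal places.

Poor units: €120 (q = 1 of N = 5).
Normalized shortfalls: (188−120)/188 = 0.3617.
Σ = 0.361702. Dividing by the full population N = 5 gives P₁ = 0.0723.

0.0723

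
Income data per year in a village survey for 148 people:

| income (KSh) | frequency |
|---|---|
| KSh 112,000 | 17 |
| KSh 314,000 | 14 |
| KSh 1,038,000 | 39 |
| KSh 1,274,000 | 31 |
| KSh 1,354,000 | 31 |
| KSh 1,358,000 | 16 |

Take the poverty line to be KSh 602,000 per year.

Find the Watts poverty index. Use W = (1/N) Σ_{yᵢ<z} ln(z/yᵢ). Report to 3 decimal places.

0.255

Below z: 17×KSh 112,000, 14×KSh 314,000 (q = 31 of N = 148).
Log shortfalls: ln(602000/112000) = 1.6818 (×17); ln(602000/314000) = 0.6509 (×14).
W = 37.701998 / 148 = 0.255.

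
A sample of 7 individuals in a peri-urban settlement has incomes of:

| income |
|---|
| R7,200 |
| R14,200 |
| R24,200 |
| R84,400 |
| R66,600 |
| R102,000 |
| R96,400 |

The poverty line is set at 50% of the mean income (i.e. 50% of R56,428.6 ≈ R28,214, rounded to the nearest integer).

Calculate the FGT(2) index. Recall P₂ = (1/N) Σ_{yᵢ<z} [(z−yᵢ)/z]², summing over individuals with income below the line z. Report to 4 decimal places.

0.1174

Poor units: R7,200, R14,200, R24,200 (q = 3 of N = 7).
Gap ratios (z−y)/z: (28214−7200)/28214 = 0.7448; (28214−14200)/28214 = 0.4967; (28214−24200)/28214 = 0.1423.
Squared: 0.5547; 0.2467; 0.0202.
Sum = 0.821694; P₂ = 0.821694 / 7 = 0.1174.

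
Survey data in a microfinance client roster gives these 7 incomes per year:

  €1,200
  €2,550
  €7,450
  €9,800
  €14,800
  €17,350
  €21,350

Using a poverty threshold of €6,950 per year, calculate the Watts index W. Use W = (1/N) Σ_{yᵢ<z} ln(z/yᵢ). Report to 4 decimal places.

Below the line: €1,200, €2,550 (q = 2 of N = 7).
Log gaps: ln(6950/1200) = 1.7564; ln(6950/2550) = 1.0026.
W = 2.759068 / 7 = 0.3942.

0.3942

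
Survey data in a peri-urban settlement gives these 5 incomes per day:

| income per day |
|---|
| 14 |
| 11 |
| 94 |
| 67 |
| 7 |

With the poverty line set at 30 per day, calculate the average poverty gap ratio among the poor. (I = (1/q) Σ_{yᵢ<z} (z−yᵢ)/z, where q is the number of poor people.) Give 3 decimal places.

Poor units: 7, 11, 14 (q = 3 of N = 5).
Shortfall ratios (z−y)/z: 0.7667, 0.6333, 0.5333; sum = 1.933333.
The income-gap ratio divides by q (the poor only): 1.933333 / 3 = 0.644.

0.644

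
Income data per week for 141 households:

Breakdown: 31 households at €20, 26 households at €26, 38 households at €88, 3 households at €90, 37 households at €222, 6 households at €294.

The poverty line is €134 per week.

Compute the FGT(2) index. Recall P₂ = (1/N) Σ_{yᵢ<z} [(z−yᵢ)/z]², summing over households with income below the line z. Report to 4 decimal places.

Below z: 31×€20, 26×€26, 38×€88, 3×€90 (q = 98 of N = 141).
Normalized shortfalls: (134−20)/134 = 0.8507 (×31); (134−26)/134 = 0.8060 (×26); (134−88)/134 = 0.3433 (×38); (134−90)/134 = 0.3284 (×3).
Squared: 0.7238 (×31); 0.6496 (×26); 0.1178 (×38); 0.1078 (×3).
Sum = 44.127645; P₂ = 44.127645 / 141 = 0.3130.

0.3130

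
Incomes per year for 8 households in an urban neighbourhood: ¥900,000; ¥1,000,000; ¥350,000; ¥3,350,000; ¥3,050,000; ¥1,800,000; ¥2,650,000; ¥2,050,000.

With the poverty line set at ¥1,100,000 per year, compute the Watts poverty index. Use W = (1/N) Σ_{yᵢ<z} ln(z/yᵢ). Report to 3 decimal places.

0.180

Below the line: ¥350,000, ¥900,000, ¥1,000,000 (q = 3 of N = 8).
ln(z/y) terms: ln(1100000/350000) = 1.1451; ln(1100000/900000) = 0.2007; ln(1100000/1000000) = 0.0953.
W = 1.441113 / 8 = 0.180.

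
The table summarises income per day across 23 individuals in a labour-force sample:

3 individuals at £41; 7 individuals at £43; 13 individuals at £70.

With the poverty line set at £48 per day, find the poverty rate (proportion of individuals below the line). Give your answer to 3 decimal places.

0.435

10 of the 23 individuals have income below £48.
H = 10/23 = 0.435.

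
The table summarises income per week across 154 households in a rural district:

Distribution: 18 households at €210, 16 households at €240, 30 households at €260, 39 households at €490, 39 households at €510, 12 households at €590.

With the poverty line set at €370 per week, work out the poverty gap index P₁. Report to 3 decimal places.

Below the line: 18×€210, 16×€240, 30×€260 (q = 64 of N = 154).
Gap ratios (z−y)/z: (370−210)/370 = 0.4324 (×18); (370−240)/370 = 0.3514 (×16); (370−260)/370 = 0.2973 (×30).
Sum of shortfalls = 22.324324; P₁ averages over all N: 22.324324 / 154 = 0.145.

0.145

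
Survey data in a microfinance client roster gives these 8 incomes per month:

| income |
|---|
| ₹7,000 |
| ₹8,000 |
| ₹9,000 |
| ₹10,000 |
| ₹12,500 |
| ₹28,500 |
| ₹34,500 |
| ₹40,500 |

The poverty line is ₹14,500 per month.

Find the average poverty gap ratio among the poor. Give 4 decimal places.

Below the line: ₹7,000, ₹8,000, ₹9,000, ₹10,000, ₹12,500 (q = 5 of N = 8).
Relative gaps: 0.5172, 0.4483, 0.3793, 0.3103, 0.1379; sum = 1.793103.
The income-gap ratio divides by q (the poor only): 1.793103 / 5 = 0.3586.

0.3586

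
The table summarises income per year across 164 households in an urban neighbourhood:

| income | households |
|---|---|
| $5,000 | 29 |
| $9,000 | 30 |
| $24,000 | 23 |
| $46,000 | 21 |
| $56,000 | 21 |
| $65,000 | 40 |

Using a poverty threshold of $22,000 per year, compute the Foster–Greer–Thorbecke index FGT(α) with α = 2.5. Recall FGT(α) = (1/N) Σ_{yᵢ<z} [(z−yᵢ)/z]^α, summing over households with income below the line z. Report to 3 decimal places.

Below z: 29×$5,000, 30×$9,000 (q = 59 of N = 164).
Relative gaps: (22000−5000)/22000 = 0.7727 (×29); (22000−9000)/22000 = 0.5909 (×30).
Raised to α = 2.5: 0.52489 (×29); 0.26841 (×30).
Sum = 23.274071; FGT(2.5) = 23.274071 / 164 = 0.142.

0.142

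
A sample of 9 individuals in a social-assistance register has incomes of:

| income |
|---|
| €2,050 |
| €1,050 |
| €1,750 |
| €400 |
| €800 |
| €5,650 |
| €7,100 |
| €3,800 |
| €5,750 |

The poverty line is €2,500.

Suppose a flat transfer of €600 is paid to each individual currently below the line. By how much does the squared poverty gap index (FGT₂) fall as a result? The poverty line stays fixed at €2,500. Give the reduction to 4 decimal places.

0.1060

Before: below the line — €400, €800, €1,050, €1,750, €2,050; squared poverty gap index (FGT₂) = 0.180756.
After the €600 transfer: below the line — €1,000, €1,400, €1,650, €2,350; squared poverty gap index (FGT₂) = 0.074756.
Reduction = 0.180756 − 0.074756 = 0.1060.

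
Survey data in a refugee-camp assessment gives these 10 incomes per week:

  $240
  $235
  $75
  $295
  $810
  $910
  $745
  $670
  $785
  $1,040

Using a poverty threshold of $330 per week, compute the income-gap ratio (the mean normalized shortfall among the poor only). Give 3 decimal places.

Below z: $75, $235, $240, $295 (q = 4 of N = 10).
Relative gaps: 0.7727, 0.2879, 0.2727, 0.1061; sum = 1.439394.
The income-gap ratio divides by q (the poor only): 1.439394 / 4 = 0.360.

0.360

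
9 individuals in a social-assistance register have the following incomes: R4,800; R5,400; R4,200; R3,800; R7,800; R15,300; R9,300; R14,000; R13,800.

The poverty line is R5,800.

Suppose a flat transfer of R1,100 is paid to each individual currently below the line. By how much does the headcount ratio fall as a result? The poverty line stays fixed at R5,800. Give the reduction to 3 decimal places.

Before: below the line — R3,800, R4,200, R4,800, R5,400; headcount ratio = 0.44444.
After the R1,100 transfer: below the line — R4,900, R5,300; headcount ratio = 0.22222.
Reduction = 0.44444 − 0.22222 = 0.222.

0.222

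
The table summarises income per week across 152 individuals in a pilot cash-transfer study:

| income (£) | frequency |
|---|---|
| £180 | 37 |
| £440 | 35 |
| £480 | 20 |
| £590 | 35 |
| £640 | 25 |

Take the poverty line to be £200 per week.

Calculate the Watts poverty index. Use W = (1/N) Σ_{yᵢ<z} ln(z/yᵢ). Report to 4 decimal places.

0.0256

Below z: 37×£180 (q = 37 of N = 152).
Log gaps: ln(200/180) = 0.1054 (×37).
W = 3.898339 / 152 = 0.0256.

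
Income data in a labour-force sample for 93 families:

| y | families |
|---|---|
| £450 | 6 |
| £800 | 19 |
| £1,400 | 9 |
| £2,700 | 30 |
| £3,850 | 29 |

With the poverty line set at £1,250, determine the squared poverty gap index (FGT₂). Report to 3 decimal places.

Below the line: 6×£450, 19×£800 (q = 25 of N = 93).
Normalized shortfalls: (1250−450)/1250 = 0.6400 (×6); (1250−800)/1250 = 0.3600 (×19).
Squared: 0.4096 (×6); 0.1296 (×19).
Sum = 4.920000; P₂ = 4.920000 / 93 = 0.053.

0.053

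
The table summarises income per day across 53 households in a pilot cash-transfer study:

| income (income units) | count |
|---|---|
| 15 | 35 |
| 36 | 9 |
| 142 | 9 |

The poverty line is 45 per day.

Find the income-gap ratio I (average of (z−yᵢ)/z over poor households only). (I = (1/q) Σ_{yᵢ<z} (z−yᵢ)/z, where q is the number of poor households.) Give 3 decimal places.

Incomes under z: 35×15, 9×36 (q = 44 of N = 53).
Shortfall ratios (z−y)/z: 0.6667 (×35), 0.2000 (×9); sum = 25.133333.
The income-gap ratio divides by q (the poor only): 25.133333 / 44 = 0.571.

0.571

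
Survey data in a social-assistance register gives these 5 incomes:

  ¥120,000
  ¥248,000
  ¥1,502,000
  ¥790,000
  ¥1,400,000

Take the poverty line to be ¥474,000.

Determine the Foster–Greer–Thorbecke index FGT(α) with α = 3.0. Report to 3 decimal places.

0.105

Incomes under z: ¥120,000, ¥248,000 (q = 2 of N = 5).
Gap ratios (z−y)/z: (474000−120000)/474000 = 0.7468; (474000−248000)/474000 = 0.4768.
Raised to α = 3.0: 0.41656; 0.10839.
Sum = 0.524948; FGT(3.0) = 0.524948 / 5 = 0.105.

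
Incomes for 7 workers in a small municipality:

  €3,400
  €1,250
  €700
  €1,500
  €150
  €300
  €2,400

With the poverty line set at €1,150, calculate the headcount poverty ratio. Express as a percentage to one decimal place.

42.9%

3 of the 7 workers have income below €1,150.
H = 3/7 = 42.9%.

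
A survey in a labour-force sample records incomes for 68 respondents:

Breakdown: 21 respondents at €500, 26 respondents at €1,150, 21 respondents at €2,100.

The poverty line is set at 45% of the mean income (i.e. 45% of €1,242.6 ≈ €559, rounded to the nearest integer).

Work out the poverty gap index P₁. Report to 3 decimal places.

0.033

Incomes under z: 21×€500 (q = 21 of N = 68).
Gap ratios (z−y)/z: (559−500)/559 = 0.1055 (×21).
Sum of shortfalls = 2.216458; P₁ averages over all N: 2.216458 / 68 = 0.033.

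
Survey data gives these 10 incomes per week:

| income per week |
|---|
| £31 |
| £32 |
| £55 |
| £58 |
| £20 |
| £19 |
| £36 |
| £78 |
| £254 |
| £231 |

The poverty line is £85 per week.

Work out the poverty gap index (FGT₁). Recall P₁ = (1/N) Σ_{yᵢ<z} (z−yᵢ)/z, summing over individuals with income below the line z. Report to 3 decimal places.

Incomes under z: £19, £20, £31, £32, £36, £55, £58, £78 (q = 8 of N = 10).
Gap ratios (z−y)/z: (85−19)/85 = 0.7765; (85−20)/85 = 0.7647; (85−31)/85 = 0.6353; (85−32)/85 = 0.6235; (85−36)/85 = 0.5765; (85−55)/85 = 0.3529; (85−58)/85 = 0.3176; (85−78)/85 = 0.0824.
Sum of shortfalls = 4.129412; P₁ averages over all N: 4.129412 / 10 = 0.413.

0.413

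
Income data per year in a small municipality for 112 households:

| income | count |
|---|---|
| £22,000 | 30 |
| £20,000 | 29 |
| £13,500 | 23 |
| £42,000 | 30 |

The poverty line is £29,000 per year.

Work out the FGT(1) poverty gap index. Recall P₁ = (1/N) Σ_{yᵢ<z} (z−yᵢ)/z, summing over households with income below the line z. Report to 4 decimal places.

Poor units: 23×£13,500, 29×£20,000, 30×£22,000 (q = 82 of N = 112).
Gap ratios (z−y)/z: (29000−13500)/29000 = 0.5345 (×23); (29000−20000)/29000 = 0.3103 (×29); (29000−22000)/29000 = 0.2414 (×30).
Σ = 28.534483. Dividing by the full population N = 112 gives P₁ = 0.2548.

0.2548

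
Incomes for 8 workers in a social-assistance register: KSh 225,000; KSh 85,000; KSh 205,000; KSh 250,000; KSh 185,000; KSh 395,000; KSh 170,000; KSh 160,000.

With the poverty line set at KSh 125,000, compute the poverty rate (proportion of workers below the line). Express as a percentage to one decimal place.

1 of the 8 workers have income below KSh 125,000.
H = 1/8 = 12.5%.

12.5%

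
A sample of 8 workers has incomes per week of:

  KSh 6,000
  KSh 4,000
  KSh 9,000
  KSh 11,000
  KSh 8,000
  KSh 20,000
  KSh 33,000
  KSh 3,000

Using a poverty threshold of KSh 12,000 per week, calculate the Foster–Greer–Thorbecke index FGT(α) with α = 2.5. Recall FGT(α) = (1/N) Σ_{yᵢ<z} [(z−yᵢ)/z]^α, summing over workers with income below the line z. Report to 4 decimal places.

0.1405

Incomes under z: KSh 3,000, KSh 4,000, KSh 6,000, KSh 8,000, KSh 9,000, KSh 11,000 (q = 6 of N = 8).
Normalized shortfalls: (12000−3000)/12000 = 0.7500; (12000−4000)/12000 = 0.6667; (12000−6000)/12000 = 0.5000; (12000−8000)/12000 = 0.3333; (12000−9000)/12000 = 0.2500; (12000−11000)/12000 = 0.0833.
Raised to α = 2.5: 0.48714; 0.36289; 0.17678; 0.06415; 0.03125; 0.00200.
Sum = 1.124208; FGT(2.5) = 1.124208 / 8 = 0.1405.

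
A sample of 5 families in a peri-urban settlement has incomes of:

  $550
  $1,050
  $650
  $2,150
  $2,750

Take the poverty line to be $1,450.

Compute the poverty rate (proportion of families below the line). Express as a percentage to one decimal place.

3 of the 5 families have income below $1,450.
H = 3/5 = 60.0%.

60.0%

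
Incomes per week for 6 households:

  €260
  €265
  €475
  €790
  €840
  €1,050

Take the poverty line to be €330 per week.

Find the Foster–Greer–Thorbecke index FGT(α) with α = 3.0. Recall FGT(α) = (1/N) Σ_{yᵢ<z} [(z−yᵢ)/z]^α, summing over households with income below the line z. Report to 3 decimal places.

Incomes under z: €260, €265 (q = 2 of N = 6).
Relative gaps: (330−260)/330 = 0.2121; (330−265)/330 = 0.1970.
Raised to α = 3.0: 0.00954; 0.00764.
Sum = 0.017186; FGT(3.0) = 0.017186 / 6 = 0.003.

0.003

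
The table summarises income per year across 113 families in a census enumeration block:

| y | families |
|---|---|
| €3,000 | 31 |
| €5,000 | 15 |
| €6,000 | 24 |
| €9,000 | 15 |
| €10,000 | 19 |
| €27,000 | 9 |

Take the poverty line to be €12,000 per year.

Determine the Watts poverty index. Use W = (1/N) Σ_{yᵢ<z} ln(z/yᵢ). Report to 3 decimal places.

Below z: 31×€3,000, 15×€5,000, 24×€6,000, 15×€9,000, 19×€10,000 (q = 104 of N = 113).
Log gaps: ln(12000/3000) = 1.3863 (×31); ln(12000/5000) = 0.8755 (×15); ln(12000/6000) = 0.6931 (×24); ln(12000/9000) = 0.2877 (×15); ln(12000/10000) = 0.1823 (×19).
W = 80.522029 / 113 = 0.713.

0.713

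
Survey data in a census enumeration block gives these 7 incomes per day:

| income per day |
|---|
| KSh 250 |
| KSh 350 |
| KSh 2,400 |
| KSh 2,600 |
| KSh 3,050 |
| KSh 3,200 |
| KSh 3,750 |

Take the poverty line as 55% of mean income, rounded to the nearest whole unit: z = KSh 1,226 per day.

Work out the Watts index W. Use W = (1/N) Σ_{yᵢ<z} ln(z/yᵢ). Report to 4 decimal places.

Below the line: KSh 250, KSh 350 (q = 2 of N = 7).
Log shortfalls: ln(1226/250) = 1.5901; ln(1226/350) = 1.2536.
W = 2.843630 / 7 = 0.4062.

0.4062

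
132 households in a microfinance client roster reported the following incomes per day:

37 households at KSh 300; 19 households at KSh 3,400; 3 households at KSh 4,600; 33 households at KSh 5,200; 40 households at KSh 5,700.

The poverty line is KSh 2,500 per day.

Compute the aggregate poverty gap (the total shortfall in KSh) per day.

Incomes under z: 37×KSh 300 (q = 37 of N = 132).
Individual gaps: 37×(2500−300) = 81400.
Aggregate gap = KSh 81,400.

KSh 81,400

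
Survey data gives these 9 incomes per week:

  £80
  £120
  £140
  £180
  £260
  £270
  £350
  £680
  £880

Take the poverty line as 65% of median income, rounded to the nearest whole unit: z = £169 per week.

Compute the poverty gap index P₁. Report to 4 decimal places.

0.1098

Incomes under z: £80, £120, £140 (q = 3 of N = 9).
Gap ratios (z−y)/z: (169−80)/169 = 0.5266; (169−120)/169 = 0.2899; (169−140)/169 = 0.1716.
Σ = 0.988166. Dividing by the full population N = 9 gives P₁ = 0.1098.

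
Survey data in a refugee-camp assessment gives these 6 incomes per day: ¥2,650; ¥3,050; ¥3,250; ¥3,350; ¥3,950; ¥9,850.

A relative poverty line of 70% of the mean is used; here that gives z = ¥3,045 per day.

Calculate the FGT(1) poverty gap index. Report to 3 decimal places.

Below the line: ¥2,650 (q = 1 of N = 6).
Gap ratios (z−y)/z: (3045−2650)/3045 = 0.1297.
Σ = 0.129721. Dividing by the full population N = 6 gives P₁ = 0.022.

0.022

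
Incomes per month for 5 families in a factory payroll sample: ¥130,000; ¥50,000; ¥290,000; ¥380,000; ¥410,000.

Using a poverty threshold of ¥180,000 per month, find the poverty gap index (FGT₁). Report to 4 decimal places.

Below z: ¥50,000, ¥130,000 (q = 2 of N = 5).
Gap ratios (z−y)/z: (180000−50000)/180000 = 0.7222; (180000−130000)/180000 = 0.2778.
Sum of shortfalls = 1.000000; P₁ averages over all N: 1.000000 / 5 = 0.2000.

0.2000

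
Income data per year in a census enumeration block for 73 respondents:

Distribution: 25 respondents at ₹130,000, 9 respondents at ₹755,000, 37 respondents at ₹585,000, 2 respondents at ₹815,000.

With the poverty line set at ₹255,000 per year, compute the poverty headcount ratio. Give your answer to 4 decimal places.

0.3425

25 of the 73 respondents have income below ₹255,000.
H = 25/73 = 0.3425.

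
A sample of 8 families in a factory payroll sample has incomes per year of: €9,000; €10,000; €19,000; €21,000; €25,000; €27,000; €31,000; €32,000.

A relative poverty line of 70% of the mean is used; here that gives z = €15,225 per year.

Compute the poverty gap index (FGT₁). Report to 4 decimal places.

Poor units: €9,000, €10,000 (q = 2 of N = 8).
Shortfall ratios: (15225−9000)/15225 = 0.4089; (15225−10000)/15225 = 0.3432.
Σ = 0.752053. Dividing by the full population N = 8 gives P₁ = 0.0940.

0.0940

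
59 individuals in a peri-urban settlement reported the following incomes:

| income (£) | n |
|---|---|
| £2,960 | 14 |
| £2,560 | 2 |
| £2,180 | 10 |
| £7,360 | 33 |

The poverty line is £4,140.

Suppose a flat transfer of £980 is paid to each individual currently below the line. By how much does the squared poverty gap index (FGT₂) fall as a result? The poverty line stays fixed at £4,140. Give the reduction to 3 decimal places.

0.051

Before: below the line — 10×£2,180, 2×£2,560, 14×£2,960; squared poverty gap index (FGT₂) = 0.06220.
After the £980 transfer: below the line — 10×£3,160, 2×£3,540, 14×£3,940; squared poverty gap index (FGT₂) = 0.01076.
Reduction = 0.06220 − 0.01076 = 0.051.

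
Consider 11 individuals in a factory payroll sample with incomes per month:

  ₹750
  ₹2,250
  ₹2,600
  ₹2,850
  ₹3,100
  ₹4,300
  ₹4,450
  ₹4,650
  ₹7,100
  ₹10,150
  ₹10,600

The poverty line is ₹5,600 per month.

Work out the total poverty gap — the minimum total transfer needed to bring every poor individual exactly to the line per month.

₹19,850

Poor units: ₹750, ₹2,250, ₹2,600, ₹2,850, ₹3,100, ₹4,300, ₹4,450, ₹4,650 (q = 8 of N = 11).
Individual gaps: 5600−750 = 4850; 5600−2250 = 3350; 5600−2600 = 3000; 5600−2850 = 2750; 5600−3100 = 2500; 5600−4300 = 1300; 5600−4450 = 1150; 5600−4650 = 950.
Aggregate gap = ₹19,850.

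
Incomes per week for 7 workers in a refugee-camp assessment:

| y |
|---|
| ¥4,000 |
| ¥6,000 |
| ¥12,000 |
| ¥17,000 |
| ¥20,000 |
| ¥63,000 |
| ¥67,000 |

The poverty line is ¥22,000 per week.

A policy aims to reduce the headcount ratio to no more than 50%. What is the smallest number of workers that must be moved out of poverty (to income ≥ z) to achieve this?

2

5 of the 7 workers are poor, so H = 5/7 = 0.714.
A headcount ratio of at most 50% allows at most ⌊0.50 × 7⌋ = 3 poor workers.
So at least 5 − 3 = 2 must be lifted.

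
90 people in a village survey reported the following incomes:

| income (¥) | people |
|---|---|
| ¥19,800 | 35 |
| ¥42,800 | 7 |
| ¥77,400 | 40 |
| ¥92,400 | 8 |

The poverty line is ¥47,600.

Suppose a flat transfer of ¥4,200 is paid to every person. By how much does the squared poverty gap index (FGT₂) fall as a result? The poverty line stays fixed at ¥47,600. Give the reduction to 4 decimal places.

0.0378

Before: below the line — 35×¥19,800, 7×¥42,800; squared poverty gap index (FGT₂) = 0.133439.
After the ¥4,200 transfer: below the line — 35×¥24,000, 7×¥47,000; squared poverty gap index (FGT₂) = 0.095607.
Reduction = 0.133439 − 0.095607 = 0.0378.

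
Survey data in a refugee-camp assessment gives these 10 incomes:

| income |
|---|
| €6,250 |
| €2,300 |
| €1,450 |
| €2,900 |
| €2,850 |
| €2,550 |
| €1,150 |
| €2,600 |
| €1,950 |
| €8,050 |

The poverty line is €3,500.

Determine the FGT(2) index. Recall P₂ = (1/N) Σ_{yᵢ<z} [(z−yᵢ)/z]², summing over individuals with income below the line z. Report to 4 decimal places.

0.1311

Below z: €1,150, €1,450, €1,950, €2,300, €2,550, €2,600, €2,850, €2,900 (q = 8 of N = 10).
Gap ratios (z−y)/z: (3500−1150)/3500 = 0.6714; (3500−1450)/3500 = 0.5857; (3500−1950)/3500 = 0.4429; (3500−2300)/3500 = 0.3429; (3500−2550)/3500 = 0.2714; (3500−2600)/3500 = 0.2571; (3500−2850)/3500 = 0.1857; (3500−2900)/3500 = 0.1714.
Squared: 0.4508; 0.3431; 0.1961; 0.1176; 0.0737; 0.0661; 0.0345; 0.0294.
Sum = 1.311224; P₂ = 1.311224 / 10 = 0.1311.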